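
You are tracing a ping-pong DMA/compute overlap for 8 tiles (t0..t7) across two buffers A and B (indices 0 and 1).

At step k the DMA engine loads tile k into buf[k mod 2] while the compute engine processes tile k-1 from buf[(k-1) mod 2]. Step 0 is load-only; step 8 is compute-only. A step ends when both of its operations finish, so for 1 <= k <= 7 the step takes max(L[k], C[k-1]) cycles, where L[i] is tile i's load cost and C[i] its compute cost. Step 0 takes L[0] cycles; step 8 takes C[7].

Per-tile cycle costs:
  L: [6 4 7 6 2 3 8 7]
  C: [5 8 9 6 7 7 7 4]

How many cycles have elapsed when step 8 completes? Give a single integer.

[0] DMA t0→A (6c) ∥ CU idle ⇒ 6c, clock 6
[1] DMA t1→B (4c) ∥ CU A:t0 (5c) ⇒ 5c, clock 11
[2] DMA t2→A (7c) ∥ CU B:t1 (8c) ⇒ 8c, clock 19
[3] DMA t3→B (6c) ∥ CU A:t2 (9c) ⇒ 9c, clock 28
[4] DMA t4→A (2c) ∥ CU B:t3 (6c) ⇒ 6c, clock 34
[5] DMA t5→B (3c) ∥ CU A:t4 (7c) ⇒ 7c, clock 41
[6] DMA t6→A (8c) ∥ CU B:t5 (7c) ⇒ 8c, clock 49
[7] DMA t7→B (7c) ∥ CU A:t6 (7c) ⇒ 7c, clock 56
[8] DMA idle ∥ CU B:t7 (4c) ⇒ 4c, clock 60

end_cycle[8] = 60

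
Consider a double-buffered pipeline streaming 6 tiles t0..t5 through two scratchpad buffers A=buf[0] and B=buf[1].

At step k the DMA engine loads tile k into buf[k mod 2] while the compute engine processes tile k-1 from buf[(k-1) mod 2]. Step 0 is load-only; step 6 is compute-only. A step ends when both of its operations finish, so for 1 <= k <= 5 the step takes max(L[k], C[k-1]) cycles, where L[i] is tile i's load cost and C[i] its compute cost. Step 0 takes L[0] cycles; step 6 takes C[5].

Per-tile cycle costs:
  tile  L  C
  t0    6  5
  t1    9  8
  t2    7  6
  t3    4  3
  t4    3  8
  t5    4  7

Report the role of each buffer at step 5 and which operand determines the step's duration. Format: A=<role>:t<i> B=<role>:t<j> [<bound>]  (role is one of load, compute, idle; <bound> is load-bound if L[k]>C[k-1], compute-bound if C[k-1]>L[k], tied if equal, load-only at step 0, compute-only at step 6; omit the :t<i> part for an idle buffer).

step 0: L[0]=6 → dur=6, Σ=6 | A=load:t0 B=idle [load-only]
step 1: L[1]=9 C[0]=5 → dur=9, Σ=15 | A=compute:t0 B=load:t1 [load-bound]
step 2: L[2]=7 C[1]=8 → dur=8, Σ=23 | A=load:t2 B=compute:t1 [compute-bound]
step 3: L[3]=4 C[2]=6 → dur=6, Σ=29 | A=compute:t2 B=load:t3 [compute-bound]
step 4: L[4]=3 C[3]=3 → dur=3, Σ=32 | A=load:t4 B=compute:t3 [tied]
step 5: L[5]=4 C[4]=8 → dur=8, Σ=40 | A=compute:t4 B=load:t5 [compute-bound]
step 6: C[5]=7 → dur=7, Σ=47 | A=idle B=compute:t5 [compute-only]

step 5: A=compute:t4 B=load:t5 [compute-bound]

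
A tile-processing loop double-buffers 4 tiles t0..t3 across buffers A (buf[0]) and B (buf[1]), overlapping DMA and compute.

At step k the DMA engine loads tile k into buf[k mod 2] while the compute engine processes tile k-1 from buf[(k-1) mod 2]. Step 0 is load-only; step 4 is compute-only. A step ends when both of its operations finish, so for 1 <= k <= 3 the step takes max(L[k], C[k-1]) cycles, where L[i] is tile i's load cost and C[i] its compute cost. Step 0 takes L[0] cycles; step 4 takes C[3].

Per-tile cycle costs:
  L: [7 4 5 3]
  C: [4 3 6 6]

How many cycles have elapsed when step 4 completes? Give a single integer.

end_cycle[4] = 28

k=0 load=t0/7c comp=- wait=7 total=7
k=1 load=t1/4c comp=t0/4c wait=4 total=11
k=2 load=t2/5c comp=t1/3c wait=5 total=16
k=3 load=t3/3c comp=t2/6c wait=6 total=22
k=4 load=- comp=t3/6c wait=6 total=28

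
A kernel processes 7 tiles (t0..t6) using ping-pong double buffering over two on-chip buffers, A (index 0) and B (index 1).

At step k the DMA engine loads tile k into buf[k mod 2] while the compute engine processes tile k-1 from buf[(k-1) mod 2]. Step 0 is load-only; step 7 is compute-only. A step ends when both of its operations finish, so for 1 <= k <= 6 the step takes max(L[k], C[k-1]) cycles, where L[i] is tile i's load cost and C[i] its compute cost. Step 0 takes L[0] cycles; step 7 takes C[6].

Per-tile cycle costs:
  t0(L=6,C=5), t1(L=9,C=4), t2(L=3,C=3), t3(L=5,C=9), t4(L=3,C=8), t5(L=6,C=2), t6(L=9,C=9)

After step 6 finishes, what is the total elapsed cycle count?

k=0 load=t0/6c comp=- wait=6 total=6
k=1 load=t1/9c comp=t0/5c wait=9 total=15
k=2 load=t2/3c comp=t1/4c wait=4 total=19
k=3 load=t3/5c comp=t2/3c wait=5 total=24
k=4 load=t4/3c comp=t3/9c wait=9 total=33
k=5 load=t5/6c comp=t4/8c wait=8 total=41
k=6 load=t6/9c comp=t5/2c wait=9 total=50
k=7 load=- comp=t6/9c wait=9 total=59

end_cycle[6] = 50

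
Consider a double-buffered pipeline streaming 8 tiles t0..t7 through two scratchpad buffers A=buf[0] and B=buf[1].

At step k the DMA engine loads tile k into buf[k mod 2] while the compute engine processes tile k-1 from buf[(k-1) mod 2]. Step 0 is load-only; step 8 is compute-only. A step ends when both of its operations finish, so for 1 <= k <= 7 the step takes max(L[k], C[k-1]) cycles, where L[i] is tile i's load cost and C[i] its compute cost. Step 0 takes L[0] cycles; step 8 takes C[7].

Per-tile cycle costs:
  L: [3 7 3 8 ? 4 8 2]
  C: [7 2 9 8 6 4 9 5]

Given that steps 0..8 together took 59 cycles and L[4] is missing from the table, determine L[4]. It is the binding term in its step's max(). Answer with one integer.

step 0 = dur = L[0]=3 = 3
step 1 = dur = max(L[1]=7, C[0]=7) = 7
step 2 = dur = max(L[2]=3, C[1]=2) = 3
step 3 = dur = max(L[3]=8, C[2]=9) = 9
step 4 = dur = max(L[4]=?, C[3]=8) = L[4]  (unknown; binding)
step 5 = dur = max(L[5]=4, C[4]=6) = 6
step 6 = dur = max(L[6]=8, C[5]=4) = 8
step 7 = dur = max(L[7]=2, C[6]=9) = 9
step 8 = dur = C[7]=5 = 5
sum of known step durations = 50
dur[4] = total - known = 59 - 50 = 9
L[4] is the binding max in step 4, so L[4] = dur[4] = 9

L[4] = 9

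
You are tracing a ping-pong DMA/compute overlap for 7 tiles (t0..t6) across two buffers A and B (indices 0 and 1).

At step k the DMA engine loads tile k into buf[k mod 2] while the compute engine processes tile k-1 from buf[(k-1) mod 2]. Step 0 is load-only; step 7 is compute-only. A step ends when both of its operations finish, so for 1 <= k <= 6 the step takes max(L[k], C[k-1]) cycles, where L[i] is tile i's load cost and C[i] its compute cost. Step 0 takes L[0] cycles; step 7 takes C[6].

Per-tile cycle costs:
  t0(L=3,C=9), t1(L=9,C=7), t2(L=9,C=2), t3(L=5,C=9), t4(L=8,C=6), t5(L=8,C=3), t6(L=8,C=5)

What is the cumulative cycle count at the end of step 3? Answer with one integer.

[0] DMA t0→A (3c) ∥ CU idle ⇒ 3c, clock 3
[1] DMA t1→B (9c) ∥ CU A:t0 (9c) ⇒ 9c, clock 12
[2] DMA t2→A (9c) ∥ CU B:t1 (7c) ⇒ 9c, clock 21
[3] DMA t3→B (5c) ∥ CU A:t2 (2c) ⇒ 5c, clock 26
[4] DMA t4→A (8c) ∥ CU B:t3 (9c) ⇒ 9c, clock 35
[5] DMA t5→B (8c) ∥ CU A:t4 (6c) ⇒ 8c, clock 43
[6] DMA t6→A (8c) ∥ CU B:t5 (3c) ⇒ 8c, clock 51
[7] DMA idle ∥ CU A:t6 (5c) ⇒ 5c, clock 56

end_cycle[3] = 26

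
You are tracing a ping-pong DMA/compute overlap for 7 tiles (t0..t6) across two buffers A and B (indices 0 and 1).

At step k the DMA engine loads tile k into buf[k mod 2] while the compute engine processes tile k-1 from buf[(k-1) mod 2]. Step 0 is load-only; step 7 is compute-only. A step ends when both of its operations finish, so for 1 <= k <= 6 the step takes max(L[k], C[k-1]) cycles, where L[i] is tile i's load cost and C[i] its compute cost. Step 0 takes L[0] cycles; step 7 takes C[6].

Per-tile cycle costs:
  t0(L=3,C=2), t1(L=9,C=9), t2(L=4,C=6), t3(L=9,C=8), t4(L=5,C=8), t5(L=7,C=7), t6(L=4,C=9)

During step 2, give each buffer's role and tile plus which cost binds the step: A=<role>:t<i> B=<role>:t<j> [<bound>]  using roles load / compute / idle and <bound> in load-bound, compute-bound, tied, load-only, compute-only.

[0] DMA t0→A (3c) ∥ CU idle ⇒ 3c, clock 3
[1] DMA t1→B (9c) ∥ CU A:t0 (2c) ⇒ 9c, clock 12
[2] DMA t2→A (4c) ∥ CU B:t1 (9c) ⇒ 9c, clock 21
[3] DMA t3→B (9c) ∥ CU A:t2 (6c) ⇒ 9c, clock 30
[4] DMA t4→A (5c) ∥ CU B:t3 (8c) ⇒ 8c, clock 38
[5] DMA t5→B (7c) ∥ CU A:t4 (8c) ⇒ 8c, clock 46
[6] DMA t6→A (4c) ∥ CU B:t5 (7c) ⇒ 7c, clock 53
[7] DMA idle ∥ CU A:t6 (9c) ⇒ 9c, clock 62

step 2: A=load:t2 B=compute:t1 [compute-bound]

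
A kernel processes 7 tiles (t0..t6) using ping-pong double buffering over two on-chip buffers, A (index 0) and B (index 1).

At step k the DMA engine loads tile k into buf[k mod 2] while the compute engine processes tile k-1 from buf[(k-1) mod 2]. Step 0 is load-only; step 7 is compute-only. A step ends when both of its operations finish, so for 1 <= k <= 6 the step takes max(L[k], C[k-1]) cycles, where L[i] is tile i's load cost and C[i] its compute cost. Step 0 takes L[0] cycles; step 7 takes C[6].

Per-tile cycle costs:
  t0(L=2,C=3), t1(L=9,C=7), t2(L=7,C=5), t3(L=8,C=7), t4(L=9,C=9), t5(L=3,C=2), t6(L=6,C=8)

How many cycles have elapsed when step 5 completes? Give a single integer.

[0] DMA t0→A (2c) ∥ CU idle ⇒ 2c, clock 2
[1] DMA t1→B (9c) ∥ CU A:t0 (3c) ⇒ 9c, clock 11
[2] DMA t2→A (7c) ∥ CU B:t1 (7c) ⇒ 7c, clock 18
[3] DMA t3→B (8c) ∥ CU A:t2 (5c) ⇒ 8c, clock 26
[4] DMA t4→A (9c) ∥ CU B:t3 (7c) ⇒ 9c, clock 35
[5] DMA t5→B (3c) ∥ CU A:t4 (9c) ⇒ 9c, clock 44
[6] DMA t6→A (6c) ∥ CU B:t5 (2c) ⇒ 6c, clock 50
[7] DMA idle ∥ CU A:t6 (8c) ⇒ 8c, clock 58

end_cycle[5] = 44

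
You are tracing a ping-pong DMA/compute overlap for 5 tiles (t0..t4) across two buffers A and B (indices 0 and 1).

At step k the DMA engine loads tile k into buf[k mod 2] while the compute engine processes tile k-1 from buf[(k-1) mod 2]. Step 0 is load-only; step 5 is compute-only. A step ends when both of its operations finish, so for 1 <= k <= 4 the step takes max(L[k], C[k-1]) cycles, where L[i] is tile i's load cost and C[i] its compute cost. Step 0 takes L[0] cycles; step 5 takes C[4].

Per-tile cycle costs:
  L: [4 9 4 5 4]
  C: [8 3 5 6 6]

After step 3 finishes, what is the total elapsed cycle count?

end_cycle[3] = 22

  0. 4=4c; end=4; A:t0 B:-
  1. max(9,8)=9c; end=13; A:t0 B:t1
  2. max(4,3)=4c; end=17; A:t2 B:t1
  3. max(5,5)=5c; end=22; A:t2 B:t3
  4. max(4,6)=6c; end=28; A:t4 B:t3
  5. 6=6c; end=34; A:t4 B:t3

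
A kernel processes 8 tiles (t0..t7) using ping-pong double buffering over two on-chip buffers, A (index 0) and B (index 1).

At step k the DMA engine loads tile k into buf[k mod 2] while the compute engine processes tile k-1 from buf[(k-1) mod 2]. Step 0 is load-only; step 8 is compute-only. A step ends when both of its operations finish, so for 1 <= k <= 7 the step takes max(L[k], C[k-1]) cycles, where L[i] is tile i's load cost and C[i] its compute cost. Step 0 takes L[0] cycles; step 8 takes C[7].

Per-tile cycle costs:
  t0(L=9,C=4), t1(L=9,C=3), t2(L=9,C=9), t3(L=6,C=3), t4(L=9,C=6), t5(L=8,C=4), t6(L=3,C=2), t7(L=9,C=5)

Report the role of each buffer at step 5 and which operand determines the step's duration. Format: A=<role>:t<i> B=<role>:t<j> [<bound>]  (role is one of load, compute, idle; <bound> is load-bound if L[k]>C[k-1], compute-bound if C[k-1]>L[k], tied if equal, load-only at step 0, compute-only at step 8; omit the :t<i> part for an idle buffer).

[0] DMA t0→A (9c) ∥ CU idle ⇒ 9c, clock 9
[1] DMA t1→B (9c) ∥ CU A:t0 (4c) ⇒ 9c, clock 18
[2] DMA t2→A (9c) ∥ CU B:t1 (3c) ⇒ 9c, clock 27
[3] DMA t3→B (6c) ∥ CU A:t2 (9c) ⇒ 9c, clock 36
[4] DMA t4→A (9c) ∥ CU B:t3 (3c) ⇒ 9c, clock 45
[5] DMA t5→B (8c) ∥ CU A:t4 (6c) ⇒ 8c, clock 53
[6] DMA t6→A (3c) ∥ CU B:t5 (4c) ⇒ 4c, clock 57
[7] DMA t7→B (9c) ∥ CU A:t6 (2c) ⇒ 9c, clock 66
[8] DMA idle ∥ CU B:t7 (5c) ⇒ 5c, clock 71

step 5: A=compute:t4 B=load:t5 [load-bound]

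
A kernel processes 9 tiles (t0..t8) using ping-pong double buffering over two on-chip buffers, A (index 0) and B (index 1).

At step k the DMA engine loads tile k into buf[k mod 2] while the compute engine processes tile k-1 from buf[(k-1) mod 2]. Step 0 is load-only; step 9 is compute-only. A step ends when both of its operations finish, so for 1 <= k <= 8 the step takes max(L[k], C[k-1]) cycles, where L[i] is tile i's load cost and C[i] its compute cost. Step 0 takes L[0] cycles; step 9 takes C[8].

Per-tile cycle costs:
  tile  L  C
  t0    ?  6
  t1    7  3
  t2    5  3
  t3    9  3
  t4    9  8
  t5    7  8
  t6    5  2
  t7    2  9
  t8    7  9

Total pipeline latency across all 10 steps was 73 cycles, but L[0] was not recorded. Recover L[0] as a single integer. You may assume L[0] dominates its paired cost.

step 0 | dur = L[0]=? = L[0]  (unknown; binding)
step 1 | dur = max(L[1]=7, C[0]=6) = 7
step 2 | dur = max(L[2]=5, C[1]=3) = 5
step 3 | dur = max(L[3]=9, C[2]=3) = 9
step 4 | dur = max(L[4]=9, C[3]=3) = 9
step 5 | dur = max(L[5]=7, C[4]=8) = 8
step 6 | dur = max(L[6]=5, C[5]=8) = 8
step 7 | dur = max(L[7]=2, C[6]=2) = 2
step 8 | dur = max(L[8]=7, C[7]=9) = 9
step 9 | dur = C[8]=9 = 9
sum of known step durations = 66
dur[0] = total - known = 73 - 66 = 7
L[0] is the binding max in step 0, so L[0] = dur[0] = 7

L[0] = 7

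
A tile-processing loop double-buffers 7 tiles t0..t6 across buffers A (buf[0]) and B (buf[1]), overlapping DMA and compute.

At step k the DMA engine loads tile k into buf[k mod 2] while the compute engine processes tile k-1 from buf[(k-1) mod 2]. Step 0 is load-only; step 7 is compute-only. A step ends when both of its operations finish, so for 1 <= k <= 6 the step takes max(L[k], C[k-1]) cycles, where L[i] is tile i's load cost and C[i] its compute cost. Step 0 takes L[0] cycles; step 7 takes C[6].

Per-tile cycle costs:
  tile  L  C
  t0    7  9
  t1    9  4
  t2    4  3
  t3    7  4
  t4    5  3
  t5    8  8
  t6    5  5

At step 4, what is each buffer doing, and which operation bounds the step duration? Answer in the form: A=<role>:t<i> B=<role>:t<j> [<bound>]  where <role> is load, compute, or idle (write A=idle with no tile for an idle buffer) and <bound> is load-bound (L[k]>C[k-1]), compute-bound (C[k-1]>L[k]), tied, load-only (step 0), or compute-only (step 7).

step 4: A=load:t4 B=compute:t3 [load-bound]

step 0: L[0]=7 → dur=7, Σ=7 | A=load:t0 B=idle [load-only]
step 1: L[1]=9 C[0]=9 → dur=9, Σ=16 | A=compute:t0 B=load:t1 [tied]
step 2: L[2]=4 C[1]=4 → dur=4, Σ=20 | A=load:t2 B=compute:t1 [tied]
step 3: L[3]=7 C[2]=3 → dur=7, Σ=27 | A=compute:t2 B=load:t3 [load-bound]
step 4: L[4]=5 C[3]=4 → dur=5, Σ=32 | A=load:t4 B=compute:t3 [load-bound]
step 5: L[5]=8 C[4]=3 → dur=8, Σ=40 | A=compute:t4 B=load:t5 [load-bound]
step 6: L[6]=5 C[5]=8 → dur=8, Σ=48 | A=load:t6 B=compute:t5 [compute-bound]
step 7: C[6]=5 → dur=5, Σ=53 | A=compute:t6 B=idle [compute-only]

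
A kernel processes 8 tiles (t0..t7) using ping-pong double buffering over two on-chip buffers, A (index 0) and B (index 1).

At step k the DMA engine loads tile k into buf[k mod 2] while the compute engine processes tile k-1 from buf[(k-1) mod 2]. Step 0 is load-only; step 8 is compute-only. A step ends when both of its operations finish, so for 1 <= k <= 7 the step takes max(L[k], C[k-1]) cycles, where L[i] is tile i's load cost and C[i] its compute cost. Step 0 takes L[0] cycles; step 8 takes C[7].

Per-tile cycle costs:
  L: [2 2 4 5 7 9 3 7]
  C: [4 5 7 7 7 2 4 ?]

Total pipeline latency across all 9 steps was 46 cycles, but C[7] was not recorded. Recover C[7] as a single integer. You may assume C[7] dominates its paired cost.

C[7] = 2

step 0: dur = L[0]=2 = 2
step 1: dur = max(L[1]=2, C[0]=4) = 4
step 2: dur = max(L[2]=4, C[1]=5) = 5
step 3: dur = max(L[3]=5, C[2]=7) = 7
step 4: dur = max(L[4]=7, C[3]=7) = 7
step 5: dur = max(L[5]=9, C[4]=7) = 9
step 6: dur = max(L[6]=3, C[5]=2) = 3
step 7: dur = max(L[7]=7, C[6]=4) = 7
step 8: dur = C[7]=? = C[7]  (unknown; binding)
sum of known step durations = 44
dur[8] = total - known = 46 - 44 = 2
C[7] is the binding max in step 8, so C[7] = dur[8] = 2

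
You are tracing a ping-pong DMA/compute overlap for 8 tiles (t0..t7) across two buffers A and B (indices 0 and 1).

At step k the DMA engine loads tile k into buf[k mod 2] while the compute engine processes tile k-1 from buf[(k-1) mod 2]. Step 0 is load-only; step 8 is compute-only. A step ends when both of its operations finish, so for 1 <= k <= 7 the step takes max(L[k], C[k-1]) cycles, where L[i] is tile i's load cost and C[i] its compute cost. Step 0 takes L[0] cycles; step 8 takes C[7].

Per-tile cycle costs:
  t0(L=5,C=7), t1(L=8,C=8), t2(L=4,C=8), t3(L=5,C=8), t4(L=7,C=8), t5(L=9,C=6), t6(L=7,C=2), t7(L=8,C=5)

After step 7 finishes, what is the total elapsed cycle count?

end_cycle[7] = 61

  0. 5=5c; end=5; A:t0 B:-
  1. max(8,7)=8c; end=13; A:t0 B:t1
  2. max(4,8)=8c; end=21; A:t2 B:t1
  3. max(5,8)=8c; end=29; A:t2 B:t3
  4. max(7,8)=8c; end=37; A:t4 B:t3
  5. max(9,8)=9c; end=46; A:t4 B:t5
  6. max(7,6)=7c; end=53; A:t6 B:t5
  7. max(8,2)=8c; end=61; A:t6 B:t7
  8. 5=5c; end=66; A:t6 B:t7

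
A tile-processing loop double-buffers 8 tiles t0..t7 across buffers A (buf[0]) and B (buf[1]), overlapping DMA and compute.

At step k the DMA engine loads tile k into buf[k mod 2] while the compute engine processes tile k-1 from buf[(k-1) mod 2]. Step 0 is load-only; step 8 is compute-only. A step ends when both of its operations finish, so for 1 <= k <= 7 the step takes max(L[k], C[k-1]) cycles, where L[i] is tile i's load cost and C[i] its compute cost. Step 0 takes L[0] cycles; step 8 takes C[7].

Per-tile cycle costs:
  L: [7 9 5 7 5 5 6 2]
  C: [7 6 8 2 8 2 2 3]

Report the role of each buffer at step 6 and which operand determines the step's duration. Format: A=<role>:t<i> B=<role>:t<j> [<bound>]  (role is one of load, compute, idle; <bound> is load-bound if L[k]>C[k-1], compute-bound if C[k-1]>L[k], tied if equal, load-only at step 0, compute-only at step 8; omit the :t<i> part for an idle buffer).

k=0 load=t0/7c comp=- wait=7 total=7
k=1 load=t1/9c comp=t0/7c wait=9 total=16
k=2 load=t2/5c comp=t1/6c wait=6 total=22
k=3 load=t3/7c comp=t2/8c wait=8 total=30
k=4 load=t4/5c comp=t3/2c wait=5 total=35
k=5 load=t5/5c comp=t4/8c wait=8 total=43
k=6 load=t6/6c comp=t5/2c wait=6 total=49
k=7 load=t7/2c comp=t6/2c wait=2 total=51
k=8 load=- comp=t7/3c wait=3 total=54

step 6: A=load:t6 B=compute:t5 [load-bound]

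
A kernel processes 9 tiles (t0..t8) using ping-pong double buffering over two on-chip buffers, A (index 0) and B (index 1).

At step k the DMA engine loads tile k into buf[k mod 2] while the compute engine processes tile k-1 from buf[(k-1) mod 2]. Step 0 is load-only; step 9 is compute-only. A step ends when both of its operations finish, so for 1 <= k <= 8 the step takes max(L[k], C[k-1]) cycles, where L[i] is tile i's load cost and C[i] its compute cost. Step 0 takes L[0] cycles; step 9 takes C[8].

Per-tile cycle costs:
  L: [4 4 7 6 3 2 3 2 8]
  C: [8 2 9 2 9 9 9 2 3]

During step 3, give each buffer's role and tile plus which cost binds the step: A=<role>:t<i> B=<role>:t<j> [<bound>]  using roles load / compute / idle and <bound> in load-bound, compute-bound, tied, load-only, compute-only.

  0. 4=4c; end=4; A:t0 B:-
  1. max(4,8)=8c; end=12; A:t0 B:t1
  2. max(7,2)=7c; end=19; A:t2 B:t1
  3. max(6,9)=9c; end=28; A:t2 B:t3
  4. max(3,2)=3c; end=31; A:t4 B:t3
  5. max(2,9)=9c; end=40; A:t4 B:t5
  6. max(3,9)=9c; end=49; A:t6 B:t5
  7. max(2,9)=9c; end=58; A:t6 B:t7
  8. max(8,2)=8c; end=66; A:t8 B:t7
  9. 3=3c; end=69; A:t8 B:t7

step 3: A=compute:t2 B=load:t3 [compute-bound]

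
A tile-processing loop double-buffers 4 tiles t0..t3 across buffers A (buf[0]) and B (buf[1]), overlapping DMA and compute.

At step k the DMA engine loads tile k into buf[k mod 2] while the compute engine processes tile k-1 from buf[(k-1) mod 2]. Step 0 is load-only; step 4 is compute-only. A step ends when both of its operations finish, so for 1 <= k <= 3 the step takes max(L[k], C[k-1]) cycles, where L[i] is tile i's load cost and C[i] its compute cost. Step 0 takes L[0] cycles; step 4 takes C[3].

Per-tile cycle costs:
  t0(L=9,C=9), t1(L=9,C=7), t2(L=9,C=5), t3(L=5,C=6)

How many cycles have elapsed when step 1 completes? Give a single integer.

end_cycle[1] = 18

[0] DMA t0→A (9c) ∥ CU idle ⇒ 9c, clock 9
[1] DMA t1→B (9c) ∥ CU A:t0 (9c) ⇒ 9c, clock 18
[2] DMA t2→A (9c) ∥ CU B:t1 (7c) ⇒ 9c, clock 27
[3] DMA t3→B (5c) ∥ CU A:t2 (5c) ⇒ 5c, clock 32
[4] DMA idle ∥ CU B:t3 (6c) ⇒ 6c, clock 38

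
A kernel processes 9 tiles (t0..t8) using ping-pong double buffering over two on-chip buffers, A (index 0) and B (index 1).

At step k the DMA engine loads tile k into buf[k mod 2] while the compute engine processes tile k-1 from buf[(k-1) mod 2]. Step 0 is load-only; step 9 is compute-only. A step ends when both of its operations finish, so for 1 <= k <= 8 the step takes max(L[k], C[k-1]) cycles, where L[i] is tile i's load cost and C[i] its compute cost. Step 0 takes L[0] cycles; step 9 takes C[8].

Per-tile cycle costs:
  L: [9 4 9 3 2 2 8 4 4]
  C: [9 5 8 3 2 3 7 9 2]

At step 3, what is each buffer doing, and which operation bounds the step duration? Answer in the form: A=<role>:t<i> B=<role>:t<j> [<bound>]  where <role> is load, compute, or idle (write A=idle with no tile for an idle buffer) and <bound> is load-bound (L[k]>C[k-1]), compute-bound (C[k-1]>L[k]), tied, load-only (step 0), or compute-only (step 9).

k=0 load=t0/9c comp=- wait=9 total=9
k=1 load=t1/4c comp=t0/9c wait=9 total=18
k=2 load=t2/9c comp=t1/5c wait=9 total=27
k=3 load=t3/3c comp=t2/8c wait=8 total=35
k=4 load=t4/2c comp=t3/3c wait=3 total=38
k=5 load=t5/2c comp=t4/2c wait=2 total=40
k=6 load=t6/8c comp=t5/3c wait=8 total=48
k=7 load=t7/4c comp=t6/7c wait=7 total=55
k=8 load=t8/4c comp=t7/9c wait=9 total=64
k=9 load=- comp=t8/2c wait=2 total=66

step 3: A=compute:t2 B=load:t3 [compute-bound]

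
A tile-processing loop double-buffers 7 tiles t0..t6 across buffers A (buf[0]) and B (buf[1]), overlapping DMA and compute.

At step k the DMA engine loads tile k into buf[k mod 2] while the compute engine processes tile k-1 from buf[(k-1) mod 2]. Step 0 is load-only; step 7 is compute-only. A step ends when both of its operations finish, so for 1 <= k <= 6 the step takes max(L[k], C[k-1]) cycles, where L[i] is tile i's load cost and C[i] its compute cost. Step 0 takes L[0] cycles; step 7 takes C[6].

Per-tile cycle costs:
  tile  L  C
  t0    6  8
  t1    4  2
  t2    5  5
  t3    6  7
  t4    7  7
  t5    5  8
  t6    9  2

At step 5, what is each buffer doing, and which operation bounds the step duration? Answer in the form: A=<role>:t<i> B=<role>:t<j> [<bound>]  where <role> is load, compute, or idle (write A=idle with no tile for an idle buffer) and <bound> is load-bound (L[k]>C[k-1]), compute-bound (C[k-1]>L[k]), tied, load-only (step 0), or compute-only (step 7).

step 5: A=compute:t4 B=load:t5 [compute-bound]

[0] DMA t0→A (6c) ∥ CU idle ⇒ 6c, clock 6
[1] DMA t1→B (4c) ∥ CU A:t0 (8c) ⇒ 8c, clock 14
[2] DMA t2→A (5c) ∥ CU B:t1 (2c) ⇒ 5c, clock 19
[3] DMA t3→B (6c) ∥ CU A:t2 (5c) ⇒ 6c, clock 25
[4] DMA t4→A (7c) ∥ CU B:t3 (7c) ⇒ 7c, clock 32
[5] DMA t5→B (5c) ∥ CU A:t4 (7c) ⇒ 7c, clock 39
[6] DMA t6→A (9c) ∥ CU B:t5 (8c) ⇒ 9c, clock 48
[7] DMA idle ∥ CU A:t6 (2c) ⇒ 2c, clock 50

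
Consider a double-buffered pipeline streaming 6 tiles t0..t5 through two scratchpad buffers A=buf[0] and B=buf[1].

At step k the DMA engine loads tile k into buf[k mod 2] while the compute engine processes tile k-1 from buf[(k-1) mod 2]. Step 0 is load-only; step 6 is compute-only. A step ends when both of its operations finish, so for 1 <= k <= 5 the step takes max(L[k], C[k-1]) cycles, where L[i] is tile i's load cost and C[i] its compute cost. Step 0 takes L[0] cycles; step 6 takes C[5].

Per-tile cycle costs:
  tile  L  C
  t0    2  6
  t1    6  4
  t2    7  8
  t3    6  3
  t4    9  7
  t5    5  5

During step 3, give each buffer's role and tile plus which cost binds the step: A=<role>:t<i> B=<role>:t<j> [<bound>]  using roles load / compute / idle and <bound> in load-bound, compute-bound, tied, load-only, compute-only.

step 0: L[0]=2 → dur=2, Σ=2 | A=load:t0 B=idle [load-only]
step 1: L[1]=6 C[0]=6 → dur=6, Σ=8 | A=compute:t0 B=load:t1 [tied]
step 2: L[2]=7 C[1]=4 → dur=7, Σ=15 | A=load:t2 B=compute:t1 [load-bound]
step 3: L[3]=6 C[2]=8 → dur=8, Σ=23 | A=compute:t2 B=load:t3 [compute-bound]
step 4: L[4]=9 C[3]=3 → dur=9, Σ=32 | A=load:t4 B=compute:t3 [load-bound]
step 5: L[5]=5 C[4]=7 → dur=7, Σ=39 | A=compute:t4 B=load:t5 [compute-bound]
step 6: C[5]=5 → dur=5, Σ=44 | A=idle B=compute:t5 [compute-only]

step 3: A=compute:t2 B=load:t3 [compute-bound]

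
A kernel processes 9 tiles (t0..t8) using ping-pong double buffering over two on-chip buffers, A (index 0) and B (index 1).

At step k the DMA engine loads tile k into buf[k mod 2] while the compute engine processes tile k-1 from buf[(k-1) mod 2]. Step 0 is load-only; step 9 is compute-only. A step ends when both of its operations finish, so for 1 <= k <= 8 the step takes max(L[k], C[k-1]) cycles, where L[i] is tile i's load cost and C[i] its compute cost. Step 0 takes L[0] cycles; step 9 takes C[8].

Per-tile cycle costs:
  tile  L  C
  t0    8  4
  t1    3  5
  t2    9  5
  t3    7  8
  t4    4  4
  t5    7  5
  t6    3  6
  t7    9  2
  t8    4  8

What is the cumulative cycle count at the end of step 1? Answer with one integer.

end_cycle[1] = 12

step 0: L[0]=8 → dur=8, Σ=8 | A=load:t0 B=idle [load-only]
step 1: L[1]=3 C[0]=4 → dur=4, Σ=12 | A=compute:t0 B=load:t1 [compute-bound]
step 2: L[2]=9 C[1]=5 → dur=9, Σ=21 | A=load:t2 B=compute:t1 [load-bound]
step 3: L[3]=7 C[2]=5 → dur=7, Σ=28 | A=compute:t2 B=load:t3 [load-bound]
step 4: L[4]=4 C[3]=8 → dur=8, Σ=36 | A=load:t4 B=compute:t3 [compute-bound]
step 5: L[5]=7 C[4]=4 → dur=7, Σ=43 | A=compute:t4 B=load:t5 [load-bound]
step 6: L[6]=3 C[5]=5 → dur=5, Σ=48 | A=load:t6 B=compute:t5 [compute-bound]
step 7: L[7]=9 C[6]=6 → dur=9, Σ=57 | A=compute:t6 B=load:t7 [load-bound]
step 8: L[8]=4 C[7]=2 → dur=4, Σ=61 | A=load:t8 B=compute:t7 [load-bound]
step 9: C[8]=8 → dur=8, Σ=69 | A=compute:t8 B=idle [compute-only]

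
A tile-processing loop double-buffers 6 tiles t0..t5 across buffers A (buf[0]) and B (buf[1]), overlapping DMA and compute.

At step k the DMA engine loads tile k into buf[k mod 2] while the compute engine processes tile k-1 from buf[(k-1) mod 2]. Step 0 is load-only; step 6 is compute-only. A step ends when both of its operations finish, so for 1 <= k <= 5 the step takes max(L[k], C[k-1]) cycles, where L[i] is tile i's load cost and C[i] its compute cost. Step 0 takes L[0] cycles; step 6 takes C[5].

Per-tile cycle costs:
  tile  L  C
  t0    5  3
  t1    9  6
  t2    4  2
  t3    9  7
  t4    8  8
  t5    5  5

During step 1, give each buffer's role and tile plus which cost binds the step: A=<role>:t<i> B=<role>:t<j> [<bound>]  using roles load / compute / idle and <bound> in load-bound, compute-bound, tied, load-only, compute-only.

step 1: A=compute:t0 B=load:t1 [load-bound]

k=0 load=t0/5c comp=- wait=5 total=5
k=1 load=t1/9c comp=t0/3c wait=9 total=14
k=2 load=t2/4c comp=t1/6c wait=6 total=20
k=3 load=t3/9c comp=t2/2c wait=9 total=29
k=4 load=t4/8c comp=t3/7c wait=8 total=37
k=5 load=t5/5c comp=t4/8c wait=8 total=45
k=6 load=- comp=t5/5c wait=5 total=50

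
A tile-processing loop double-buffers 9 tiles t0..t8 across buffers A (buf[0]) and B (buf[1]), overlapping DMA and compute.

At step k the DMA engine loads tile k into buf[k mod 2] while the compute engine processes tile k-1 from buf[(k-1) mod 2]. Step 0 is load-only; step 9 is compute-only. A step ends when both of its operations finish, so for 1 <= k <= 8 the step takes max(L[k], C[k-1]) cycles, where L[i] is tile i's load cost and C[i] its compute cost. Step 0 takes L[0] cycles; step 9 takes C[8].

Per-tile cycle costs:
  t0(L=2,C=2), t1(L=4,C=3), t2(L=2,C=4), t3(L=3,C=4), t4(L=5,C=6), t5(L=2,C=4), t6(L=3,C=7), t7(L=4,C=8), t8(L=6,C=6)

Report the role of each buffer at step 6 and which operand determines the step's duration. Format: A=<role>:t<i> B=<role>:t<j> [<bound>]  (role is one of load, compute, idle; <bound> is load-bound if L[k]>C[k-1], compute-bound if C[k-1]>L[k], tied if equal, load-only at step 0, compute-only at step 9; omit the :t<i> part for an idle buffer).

step 6: A=load:t6 B=compute:t5 [compute-bound]

  0. 2=2c; end=2; A:t0 B:-
  1. max(4,2)=4c; end=6; A:t0 B:t1
  2. max(2,3)=3c; end=9; A:t2 B:t1
  3. max(3,4)=4c; end=13; A:t2 B:t3
  4. max(5,4)=5c; end=18; A:t4 B:t3
  5. max(2,6)=6c; end=24; A:t4 B:t5
  6. max(3,4)=4c; end=28; A:t6 B:t5
  7. max(4,7)=7c; end=35; A:t6 B:t7
  8. max(6,8)=8c; end=43; A:t8 B:t7
  9. 6=6c; end=49; A:t8 B:t7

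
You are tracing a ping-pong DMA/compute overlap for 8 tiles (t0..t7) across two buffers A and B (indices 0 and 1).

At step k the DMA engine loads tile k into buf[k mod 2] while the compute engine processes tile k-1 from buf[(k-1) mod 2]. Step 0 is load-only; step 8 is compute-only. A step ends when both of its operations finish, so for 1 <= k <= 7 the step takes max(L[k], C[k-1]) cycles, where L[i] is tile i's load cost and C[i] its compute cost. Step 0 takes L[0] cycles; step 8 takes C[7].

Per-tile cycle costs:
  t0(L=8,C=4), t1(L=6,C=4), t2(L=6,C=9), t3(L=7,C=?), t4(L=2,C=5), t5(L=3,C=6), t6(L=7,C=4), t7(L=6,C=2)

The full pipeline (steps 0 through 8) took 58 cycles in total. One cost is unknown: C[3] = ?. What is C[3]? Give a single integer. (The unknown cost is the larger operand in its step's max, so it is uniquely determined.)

step 0 → dur = L[0]=8 = 8
step 1 → dur = max(L[1]=6, C[0]=4) = 6
step 2 → dur = max(L[2]=6, C[1]=4) = 6
step 3 → dur = max(L[3]=7, C[2]=9) = 9
step 4 → dur = max(L[4]=2, C[3]=?) = C[3]  (unknown; binding)
step 5 → dur = max(L[5]=3, C[4]=5) = 5
step 6 → dur = max(L[6]=7, C[5]=6) = 7
step 7 → dur = max(L[7]=6, C[6]=4) = 6
step 8 → dur = C[7]=2 = 2
sum of known step durations = 49
dur[4] = total - known = 58 - 49 = 9
C[3] is the binding max in step 4, so C[3] = dur[4] = 9

C[3] = 9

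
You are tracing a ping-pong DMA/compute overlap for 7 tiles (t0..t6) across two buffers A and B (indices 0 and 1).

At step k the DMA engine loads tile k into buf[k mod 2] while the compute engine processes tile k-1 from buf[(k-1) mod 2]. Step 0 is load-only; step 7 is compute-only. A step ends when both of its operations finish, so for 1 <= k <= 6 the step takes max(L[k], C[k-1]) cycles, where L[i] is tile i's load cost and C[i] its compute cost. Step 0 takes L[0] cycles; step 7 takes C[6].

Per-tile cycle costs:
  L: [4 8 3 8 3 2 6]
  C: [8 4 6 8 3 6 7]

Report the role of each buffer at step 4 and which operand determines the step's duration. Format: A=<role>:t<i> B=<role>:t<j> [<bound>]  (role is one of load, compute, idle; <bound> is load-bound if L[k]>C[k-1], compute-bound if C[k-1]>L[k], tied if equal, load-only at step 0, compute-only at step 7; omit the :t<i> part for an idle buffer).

step 4: A=load:t4 B=compute:t3 [compute-bound]

  0. 4=4c; end=4; A:t0 B:-
  1. max(8,8)=8c; end=12; A:t0 B:t1
  2. max(3,4)=4c; end=16; A:t2 B:t1
  3. max(8,6)=8c; end=24; A:t2 B:t3
  4. max(3,8)=8c; end=32; A:t4 B:t3
  5. max(2,3)=3c; end=35; A:t4 B:t5
  6. max(6,6)=6c; end=41; A:t6 B:t5
  7. 7=7c; end=48; A:t6 B:t5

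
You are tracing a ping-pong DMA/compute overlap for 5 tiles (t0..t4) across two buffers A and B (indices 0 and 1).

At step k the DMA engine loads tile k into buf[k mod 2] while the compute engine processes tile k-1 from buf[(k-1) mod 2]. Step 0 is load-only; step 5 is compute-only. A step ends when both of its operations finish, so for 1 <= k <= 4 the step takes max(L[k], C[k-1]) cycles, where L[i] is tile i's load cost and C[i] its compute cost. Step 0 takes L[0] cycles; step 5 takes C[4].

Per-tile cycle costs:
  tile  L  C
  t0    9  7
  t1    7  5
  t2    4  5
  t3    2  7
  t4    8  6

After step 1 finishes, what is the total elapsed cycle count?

  0. 9=9c; end=9; A:t0 B:-
  1. max(7,7)=7c; end=16; A:t0 B:t1
  2. max(4,5)=5c; end=21; A:t2 B:t1
  3. max(2,5)=5c; end=26; A:t2 B:t3
  4. max(8,7)=8c; end=34; A:t4 B:t3
  5. 6=6c; end=40; A:t4 B:t3

end_cycle[1] = 16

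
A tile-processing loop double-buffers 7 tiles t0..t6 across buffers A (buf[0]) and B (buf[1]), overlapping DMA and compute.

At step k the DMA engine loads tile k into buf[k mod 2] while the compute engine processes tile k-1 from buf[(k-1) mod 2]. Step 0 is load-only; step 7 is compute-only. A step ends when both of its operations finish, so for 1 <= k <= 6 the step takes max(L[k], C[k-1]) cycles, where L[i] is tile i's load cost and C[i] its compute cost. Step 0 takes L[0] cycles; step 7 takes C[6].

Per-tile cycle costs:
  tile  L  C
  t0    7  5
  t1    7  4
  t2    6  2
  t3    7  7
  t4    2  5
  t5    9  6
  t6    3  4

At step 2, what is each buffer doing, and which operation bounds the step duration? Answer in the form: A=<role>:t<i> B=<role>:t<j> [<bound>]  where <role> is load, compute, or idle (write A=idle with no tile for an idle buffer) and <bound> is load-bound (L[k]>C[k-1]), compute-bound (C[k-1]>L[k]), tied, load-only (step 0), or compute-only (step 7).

  0. 7=7c; end=7; A:t0 B:-
  1. max(7,5)=7c; end=14; A:t0 B:t1
  2. max(6,4)=6c; end=20; A:t2 B:t1
  3. max(7,2)=7c; end=27; A:t2 B:t3
  4. max(2,7)=7c; end=34; A:t4 B:t3
  5. max(9,5)=9c; end=43; A:t4 B:t5
  6. max(3,6)=6c; end=49; A:t6 B:t5
  7. 4=4c; end=53; A:t6 B:t5

step 2: A=load:t2 B=compute:t1 [load-bound]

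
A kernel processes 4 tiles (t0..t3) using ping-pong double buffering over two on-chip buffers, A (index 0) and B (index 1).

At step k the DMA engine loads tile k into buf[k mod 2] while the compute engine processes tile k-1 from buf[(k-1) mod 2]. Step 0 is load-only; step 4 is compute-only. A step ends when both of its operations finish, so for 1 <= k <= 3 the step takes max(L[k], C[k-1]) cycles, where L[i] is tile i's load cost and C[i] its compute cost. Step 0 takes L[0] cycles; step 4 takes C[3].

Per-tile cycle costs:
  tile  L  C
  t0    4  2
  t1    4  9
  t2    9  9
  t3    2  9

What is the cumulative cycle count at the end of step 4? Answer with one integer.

step 0: L[0]=4 → dur=4, Σ=4 | A=load:t0 B=idle [load-only]
step 1: L[1]=4 C[0]=2 → dur=4, Σ=8 | A=compute:t0 B=load:t1 [load-bound]
step 2: L[2]=9 C[1]=9 → dur=9, Σ=17 | A=load:t2 B=compute:t1 [tied]
step 3: L[3]=2 C[2]=9 → dur=9, Σ=26 | A=compute:t2 B=load:t3 [compute-bound]
step 4: C[3]=9 → dur=9, Σ=35 | A=idle B=compute:t3 [compute-only]

end_cycle[4] = 35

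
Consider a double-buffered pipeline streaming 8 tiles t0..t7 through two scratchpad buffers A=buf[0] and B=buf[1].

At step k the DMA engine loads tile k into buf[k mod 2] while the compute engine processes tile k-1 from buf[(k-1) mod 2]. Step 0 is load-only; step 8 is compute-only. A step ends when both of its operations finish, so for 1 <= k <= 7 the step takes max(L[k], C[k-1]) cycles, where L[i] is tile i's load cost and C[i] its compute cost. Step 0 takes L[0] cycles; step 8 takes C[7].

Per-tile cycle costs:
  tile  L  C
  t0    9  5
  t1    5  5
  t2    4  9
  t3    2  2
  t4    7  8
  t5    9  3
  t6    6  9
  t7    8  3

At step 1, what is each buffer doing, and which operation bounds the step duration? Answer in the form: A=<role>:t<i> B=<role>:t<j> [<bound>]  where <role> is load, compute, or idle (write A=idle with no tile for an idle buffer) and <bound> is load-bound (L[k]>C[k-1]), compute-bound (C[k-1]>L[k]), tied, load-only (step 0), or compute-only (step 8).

  0. 9=9c; end=9; A:t0 B:-
  1. max(5,5)=5c; end=14; A:t0 B:t1
  2. max(4,5)=5c; end=19; A:t2 B:t1
  3. max(2,9)=9c; end=28; A:t2 B:t3
  4. max(7,2)=7c; end=35; A:t4 B:t3
  5. max(9,8)=9c; end=44; A:t4 B:t5
  6. max(6,3)=6c; end=50; A:t6 B:t5
  7. max(8,9)=9c; end=59; A:t6 B:t7
  8. 3=3c; end=62; A:t6 B:t7

step 1: A=compute:t0 B=load:t1 [tied]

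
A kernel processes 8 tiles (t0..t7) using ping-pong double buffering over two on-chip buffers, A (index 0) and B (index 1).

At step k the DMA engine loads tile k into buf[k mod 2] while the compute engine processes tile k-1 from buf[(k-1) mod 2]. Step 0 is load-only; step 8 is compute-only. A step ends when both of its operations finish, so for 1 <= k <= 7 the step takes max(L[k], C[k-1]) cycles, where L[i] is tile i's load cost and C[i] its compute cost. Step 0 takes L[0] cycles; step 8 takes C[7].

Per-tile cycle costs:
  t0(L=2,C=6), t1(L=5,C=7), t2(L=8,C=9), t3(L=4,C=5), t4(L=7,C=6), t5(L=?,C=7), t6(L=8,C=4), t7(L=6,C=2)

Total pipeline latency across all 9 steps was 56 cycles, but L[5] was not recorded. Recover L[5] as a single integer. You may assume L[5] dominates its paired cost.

L[5] = 8

step 0 = dur = L[0]=2 = 2
step 1 = dur = max(L[1]=5, C[0]=6) = 6
step 2 = dur = max(L[2]=8, C[1]=7) = 8
step 3 = dur = max(L[3]=4, C[2]=9) = 9
step 4 = dur = max(L[4]=7, C[3]=5) = 7
step 5 = dur = max(L[5]=?, C[4]=6) = L[5]  (unknown; binding)
step 6 = dur = max(L[6]=8, C[5]=7) = 8
step 7 = dur = max(L[7]=6, C[6]=4) = 6
step 8 = dur = C[7]=2 = 2
sum of known step durations = 48
dur[5] = total - known = 56 - 48 = 8
L[5] is the binding max in step 5, so L[5] = dur[5] = 8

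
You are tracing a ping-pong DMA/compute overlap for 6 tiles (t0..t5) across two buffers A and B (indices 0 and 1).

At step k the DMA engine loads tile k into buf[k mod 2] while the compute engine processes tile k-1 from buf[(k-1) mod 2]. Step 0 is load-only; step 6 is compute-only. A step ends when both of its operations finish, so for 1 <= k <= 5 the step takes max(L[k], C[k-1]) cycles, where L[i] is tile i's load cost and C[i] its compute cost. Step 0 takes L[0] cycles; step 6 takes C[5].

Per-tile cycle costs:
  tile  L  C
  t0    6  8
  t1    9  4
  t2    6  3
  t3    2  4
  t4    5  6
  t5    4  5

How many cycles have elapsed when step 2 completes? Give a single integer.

step 0: L[0]=6 → dur=6, Σ=6 | A=load:t0 B=idle [load-only]
step 1: L[1]=9 C[0]=8 → dur=9, Σ=15 | A=compute:t0 B=load:t1 [load-bound]
step 2: L[2]=6 C[1]=4 → dur=6, Σ=21 | A=load:t2 B=compute:t1 [load-bound]
step 3: L[3]=2 C[2]=3 → dur=3, Σ=24 | A=compute:t2 B=load:t3 [compute-bound]
step 4: L[4]=5 C[3]=4 → dur=5, Σ=29 | A=load:t4 B=compute:t3 [load-bound]
step 5: L[5]=4 C[4]=6 → dur=6, Σ=35 | A=compute:t4 B=load:t5 [compute-bound]
step 6: C[5]=5 → dur=5, Σ=40 | A=idle B=compute:t5 [compute-only]

end_cycle[2] = 21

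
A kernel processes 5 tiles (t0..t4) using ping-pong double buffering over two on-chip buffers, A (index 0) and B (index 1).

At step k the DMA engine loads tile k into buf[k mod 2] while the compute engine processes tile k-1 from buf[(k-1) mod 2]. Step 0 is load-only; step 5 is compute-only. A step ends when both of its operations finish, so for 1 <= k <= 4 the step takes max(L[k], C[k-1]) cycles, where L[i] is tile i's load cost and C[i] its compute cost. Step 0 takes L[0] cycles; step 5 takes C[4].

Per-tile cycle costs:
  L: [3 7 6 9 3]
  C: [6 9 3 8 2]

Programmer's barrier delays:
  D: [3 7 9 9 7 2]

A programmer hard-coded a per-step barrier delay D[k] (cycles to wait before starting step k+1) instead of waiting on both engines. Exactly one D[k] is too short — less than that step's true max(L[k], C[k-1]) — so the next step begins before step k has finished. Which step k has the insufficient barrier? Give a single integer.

hazard at step 4

k=0 barrier L[0]=3→3c, D[0]=3 ok
k=1 barrier max(L[1]=7,C[0]=6)→7c, D[1]=7 ok
k=2 barrier max(L[2]=6,C[1]=9)→9c, D[2]=9 ok
k=3 barrier max(L[3]=9,C[2]=3)→9c, D[3]=9 ok
k=4 barrier max(L[4]=3,C[3]=8)→8c, D[4]=7 SHORT
k=5 barrier C[4]=2→2c, D[5]=2 ok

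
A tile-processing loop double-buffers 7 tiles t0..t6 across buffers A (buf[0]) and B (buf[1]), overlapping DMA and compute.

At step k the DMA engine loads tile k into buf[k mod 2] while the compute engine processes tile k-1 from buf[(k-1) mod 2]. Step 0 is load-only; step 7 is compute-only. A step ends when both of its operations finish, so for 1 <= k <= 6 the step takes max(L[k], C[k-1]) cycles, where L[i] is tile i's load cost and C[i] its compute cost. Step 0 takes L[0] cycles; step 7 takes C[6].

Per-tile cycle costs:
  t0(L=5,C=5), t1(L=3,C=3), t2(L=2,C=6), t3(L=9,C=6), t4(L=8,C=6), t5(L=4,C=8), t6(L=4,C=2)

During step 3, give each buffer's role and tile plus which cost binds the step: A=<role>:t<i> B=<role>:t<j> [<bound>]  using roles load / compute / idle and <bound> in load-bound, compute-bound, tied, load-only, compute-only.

step 3: A=compute:t2 B=load:t3 [load-bound]

step 0: L[0]=5 → dur=5, Σ=5 | A=load:t0 B=idle [load-only]
step 1: L[1]=3 C[0]=5 → dur=5, Σ=10 | A=compute:t0 B=load:t1 [compute-bound]
step 2: L[2]=2 C[1]=3 → dur=3, Σ=13 | A=load:t2 B=compute:t1 [compute-bound]
step 3: L[3]=9 C[2]=6 → dur=9, Σ=22 | A=compute:t2 B=load:t3 [load-bound]
step 4: L[4]=8 C[3]=6 → dur=8, Σ=30 | A=load:t4 B=compute:t3 [load-bound]
step 5: L[5]=4 C[4]=6 → dur=6, Σ=36 | A=compute:t4 B=load:t5 [compute-bound]
step 6: L[6]=4 C[5]=8 → dur=8, Σ=44 | A=load:t6 B=compute:t5 [compute-bound]
step 7: C[6]=2 → dur=2, Σ=46 | A=compute:t6 B=idle [compute-only]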